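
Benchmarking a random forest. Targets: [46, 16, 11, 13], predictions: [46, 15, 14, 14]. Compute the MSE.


Squared errors: (46-46)²=0, (16-15)²=1, (11-14)²=9, (13-14)²=1
Sum = 11
MSE = 11/4 = 11/4

11/4


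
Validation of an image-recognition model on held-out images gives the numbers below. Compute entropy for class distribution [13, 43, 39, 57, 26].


Probabilities: [13/178, 43/178, 39/178, 57/178, 26/178] ≈ [0.073, 0.2416, 0.2191, 0.3202, 0.1461]
H = -((13/178)·log₂(13/178) + (43/178)·log₂(43/178) + (39/178)·log₂(39/178) + (57/178)·log₂(57/178) + (26/178)·log₂(26/178))
  = 2.1822 bits

2.1822 bits


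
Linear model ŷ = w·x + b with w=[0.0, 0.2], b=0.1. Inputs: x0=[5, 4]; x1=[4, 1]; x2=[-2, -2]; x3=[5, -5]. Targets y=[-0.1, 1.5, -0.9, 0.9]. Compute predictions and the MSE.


ŷ0 = (0.0)·(5) + (0.2)·(4) + 0.1 = 0.9
ŷ1 = (0.0)·(4) + (0.2)·(1) + 0.1 = 0.3
ŷ2 = (0.0)·(-2) + (0.2)·(-2) + 0.1 = -0.3
ŷ3 = (0.0)·(5) + (0.2)·(-5) + 0.1 = -0.9
errors² = [1.0, 1.44, 0.36, 3.24]
MSE = 6.0400/4 = 1.51

1.51


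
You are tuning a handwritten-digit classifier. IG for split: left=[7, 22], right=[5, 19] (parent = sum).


Parent = [12, 41], H_parent = 0.7717
H_left = 0.7973 (n=29), H_right = 0.7383 (n=24)
H_children = (29/53)·0.7973 + (24/53)·0.7383 = 0.7706
IG = 0.7717 - 0.7706 = 0.0011

0.0011


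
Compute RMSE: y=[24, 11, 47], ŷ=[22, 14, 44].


MSE = 22/3 = 7.3333
RMSE = √(22/3) = 2.708

2.708


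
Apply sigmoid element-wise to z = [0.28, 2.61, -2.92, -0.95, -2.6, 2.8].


σ(0.28) = 1/(1+e^-0.28) = 0.5695
σ(2.61) = 1/(1+e^-2.61) = 0.9315
σ(-2.92) = 1/(1+e^2.92) = 0.0512
σ(-0.95) = 1/(1+e^0.95) = 0.2789
σ(-2.6) = 1/(1+e^2.6) = 0.0691
σ(2.8) = 1/(1+e^-2.8) = 0.9427
result = [0.5695, 0.9315, 0.0512, 0.2789, 0.0691, 0.9427]

[0.5695, 0.9315, 0.0512, 0.2789, 0.0691, 0.9427]


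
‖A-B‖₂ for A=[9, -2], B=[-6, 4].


d = √((9+ 6)² + (-2-4)²)
  = √(225 + 36)
  = √261 = 16.1555

16.1555


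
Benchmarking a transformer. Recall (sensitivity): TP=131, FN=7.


Recall = TP/(TP+FN)
= 131/(131+7)
= 131/138 = 94.93%

94.93%


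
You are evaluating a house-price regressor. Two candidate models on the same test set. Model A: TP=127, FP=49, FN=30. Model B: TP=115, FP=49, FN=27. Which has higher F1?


Model A: P=127/176=0.7216, R=127/157=0.8089, F1=2PR/(P+R)=2TP/(2TP+FP+FN)=254/333=0.7628
Model B: P=115/164=0.7012, R=115/142=0.8099, F1=2PR/(P+R)=2TP/(2TP+FP+FN)=230/306=0.7516
0.7628 > 0.7516 → Model A

Model A


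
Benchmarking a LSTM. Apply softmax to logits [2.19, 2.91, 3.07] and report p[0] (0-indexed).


Exponentials: e^2.19=8.9352, e^2.91=18.3568, e^3.07=21.5419
Sum = 48.8339
Softmax = [0.183, 0.3759, 0.4411]
p[0] = 8.9352/48.8339 = 0.183

0.183


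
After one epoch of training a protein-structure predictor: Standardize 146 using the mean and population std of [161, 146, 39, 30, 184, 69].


μ = 104.8333, σ = 61.0121
z = (146 - 104.8333)/61.0121 = 0.6747

0.6747


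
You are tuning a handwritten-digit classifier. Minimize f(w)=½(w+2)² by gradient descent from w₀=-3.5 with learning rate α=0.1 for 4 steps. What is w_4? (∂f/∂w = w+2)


step 1: grad = -3.5+2 = -1.5; w = -3.5 - 0.1·(-1.5) = -3.35
step 2: grad = -3.35+2 = -1.35; w = -3.35 - 0.1·(-1.35) = -3.215
step 3: grad = -3.215+2 = -1.215; w = -3.215 - 0.1·(-1.215) = -3.0935
step 4: grad = -3.0935+2 = -1.0935; w = -3.0935 - 0.1·(-1.0935) = -2.98415

-2.98415


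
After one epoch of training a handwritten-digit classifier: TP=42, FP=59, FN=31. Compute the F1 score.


Precision = 42/101 = 0.4158
Recall = 42/73 = 0.5753
F1 = 2·P·R/(P+R) = 2·TP/(2·TP+FP+FN) = 84/(84+59+31) = 84/174 = 0.4828

0.4828


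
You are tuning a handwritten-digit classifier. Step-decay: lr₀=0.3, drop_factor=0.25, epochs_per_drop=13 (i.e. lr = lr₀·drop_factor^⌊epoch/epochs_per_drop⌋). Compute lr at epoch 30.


n_drops = ⌊30/13⌋ = 2
lr = 0.3·0.25^2 = 0.3·0.0625 = 0.01875

0.01875


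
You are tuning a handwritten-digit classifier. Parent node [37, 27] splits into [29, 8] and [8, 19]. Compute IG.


Parent = [37, 27], H_parent = 0.9823
H_left = 0.7532 (n=37), H_right = 0.8767 (n=27)
H_children = (37/64)·0.7532 + (27/64)·0.8767 = 0.8053
IG = 0.9823 - 0.8053 = 0.177

0.177


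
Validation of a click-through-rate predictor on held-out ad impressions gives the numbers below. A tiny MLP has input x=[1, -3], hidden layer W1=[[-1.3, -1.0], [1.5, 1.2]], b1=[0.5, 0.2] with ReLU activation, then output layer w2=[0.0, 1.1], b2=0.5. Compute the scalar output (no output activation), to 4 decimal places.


z1[0] = (-1.3)·(1) + (-1.0)·(-3) + 0.5 = 2.2
z1[1] = (1.5)·(1) + (1.2)·(-3) + 0.2 = -1.9
h = ReLU(z1) = [2.2, 0.0]
output = (0.0)·(2.2) + (1.1)·(0.0) + 0.5 = 0.5

0.5


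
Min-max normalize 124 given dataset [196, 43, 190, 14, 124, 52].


min=14, max=196
(124-14)/(196-14) = 110/182 = 0.6044

0.6044


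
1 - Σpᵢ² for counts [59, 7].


Probabilities: [59/66, 7/66] ≈ [0.8939, 0.1061]
Σpᵢ² = (3481 + 49)/66² = 3530/4356
Gini = 1 - Σpᵢ² = 1 - 3530/4356 = 0.1896

0.1896


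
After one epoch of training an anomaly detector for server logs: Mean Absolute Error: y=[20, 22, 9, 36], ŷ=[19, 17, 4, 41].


Absolute errors: |20-19|=1, |22-17|=5, |9-4|=5, |36-41|=5
Sum = 16
MAE = 16/4 = 4

4


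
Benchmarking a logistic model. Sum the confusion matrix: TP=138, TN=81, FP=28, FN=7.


Total = TP + TN + FP + FN
= 138 + 81 + 28 + 7
= 254
(Predicted positive: 166, predicted negative: 88)

254


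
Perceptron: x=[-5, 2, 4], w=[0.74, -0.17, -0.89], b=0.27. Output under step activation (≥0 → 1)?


z = (-5)·(0.74) + (2)·(-0.17) + (4)·(-0.89) + 0.27
  = -7.33
step(z) = 0 (z<0)

0


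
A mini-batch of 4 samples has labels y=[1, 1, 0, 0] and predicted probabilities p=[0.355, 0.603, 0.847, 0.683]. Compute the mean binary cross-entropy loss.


L[0] = -ln(0.355) = 1.0356
L[1] = -ln(0.603) = 0.5058
L[2] = -ln(1-0.847) = -ln(0.153) = 1.8773
L[3] = -ln(1-0.683) = -ln(0.317) = 1.1489
mean = (1.0356 + 0.5058 + 1.8773 + 1.1489)/4 = 1.1419

1.1419


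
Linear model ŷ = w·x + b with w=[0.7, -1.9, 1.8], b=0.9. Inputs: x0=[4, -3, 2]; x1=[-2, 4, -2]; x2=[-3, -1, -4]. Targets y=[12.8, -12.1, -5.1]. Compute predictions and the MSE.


ŷ0 = (0.7)·(4) + (-1.9)·(-3) + (1.8)·(2) + 0.9 = 13.0
ŷ1 = (0.7)·(-2) + (-1.9)·(4) + (1.8)·(-2) + 0.9 = -11.7
ŷ2 = (0.7)·(-3) + (-1.9)·(-1) + (1.8)·(-4) + 0.9 = -6.5
errors² = [0.04, 0.16, 1.96]
MSE = 2.1600/3 = 0.72

0.72


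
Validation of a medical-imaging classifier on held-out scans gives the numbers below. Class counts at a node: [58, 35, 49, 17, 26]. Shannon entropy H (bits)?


Probabilities: [58/185, 35/185, 49/185, 17/185, 26/185] ≈ [0.3135, 0.1892, 0.2649, 0.0919, 0.1405]
H = -((58/185)·log₂(58/185) + (35/185)·log₂(35/185) + (49/185)·log₂(49/185) + (17/185)·log₂(17/185) + (26/185)·log₂(26/185))
  = 2.2011 bits

2.2011 bits


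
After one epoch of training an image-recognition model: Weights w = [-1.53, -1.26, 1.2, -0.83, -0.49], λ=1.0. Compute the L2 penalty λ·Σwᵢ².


‖w‖₂² = (-1.53)² + (-1.26)² + (1.2)² + (-0.83)² + (-0.49)²
     = 2.3409 + 1.5876 + 1.44 + 0.6889 + 0.2401
     = 6.2975
λ·‖w‖₂² = 1.0·6.2975 = 6.2975

6.2975


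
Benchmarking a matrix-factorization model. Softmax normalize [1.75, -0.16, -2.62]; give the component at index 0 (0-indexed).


Exponentials: e^1.75=5.7546, e^-0.16=0.8521, e^-2.62=0.0728
Sum = 6.6795
Softmax = [0.8615, 0.1276, 0.0109]
p[0] = 5.7546/6.6795 = 0.8615

0.8615


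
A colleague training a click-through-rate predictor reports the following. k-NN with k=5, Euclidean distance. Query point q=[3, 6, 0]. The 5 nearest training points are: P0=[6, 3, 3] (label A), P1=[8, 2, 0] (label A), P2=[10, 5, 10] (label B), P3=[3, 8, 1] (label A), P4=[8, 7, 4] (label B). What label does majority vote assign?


d(q,P0) = 5.1962  (label A)
d(q,P1) = 6.4031  (label A)
d(q,P2) = 12.2474  (label B)
d(q,P3) = 2.2361  (label A)
d(q,P4) = 6.4807  (label B)
Votes: A=3, B=2
Majority → A

A


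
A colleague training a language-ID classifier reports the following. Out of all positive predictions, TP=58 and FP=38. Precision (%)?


Precision = TP/(TP+FP)
= 58/(58+38)
= 58/96 = 60.42%

60.42%


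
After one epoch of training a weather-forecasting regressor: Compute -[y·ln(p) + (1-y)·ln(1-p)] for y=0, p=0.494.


BCE = -[y·ln(p) + (1-y)·ln(1-p)]
= -0 - 1·ln(1-0.494)
= -ln(0.506) = 0.6812

0.6812


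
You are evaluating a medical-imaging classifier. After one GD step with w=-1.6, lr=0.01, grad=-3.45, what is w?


w_new = w - α·∇
= -1.6 - 0.01·-3.45
= -1.6 + 0.0345
= -1.5655

-1.5655


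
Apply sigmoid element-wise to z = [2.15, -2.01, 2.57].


σ(2.15) = 1/(1+e^-2.15) = 0.8957
σ(-2.01) = 1/(1+e^2.01) = 0.1182
σ(2.57) = 1/(1+e^-2.57) = 0.9289
result = [0.8957, 0.1182, 0.9289]

[0.8957, 0.1182, 0.9289]


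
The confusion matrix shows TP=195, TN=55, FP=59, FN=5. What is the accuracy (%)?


Accuracy = (TP+TN)/(TP+TN+FP+FN)
= (195+55)/(314)
= 250/314 = 79.62%

79.62%


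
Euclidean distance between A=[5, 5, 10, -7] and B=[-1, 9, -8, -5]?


d = √((5+ 1)² + (5-9)² + (10+ 8)² + (-7+ 5)²)
  = √(36 + 16 + 324 + 4)
  = √380 = 19.4936

19.4936


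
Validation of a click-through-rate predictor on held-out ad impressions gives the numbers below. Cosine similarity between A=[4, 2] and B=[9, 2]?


A·B = 4·9 + 2·2 = 40
‖A‖ = √20 = 4.4721, ‖B‖ = √85 = 9.2195
cos = 40/(√20·√85) = 40/√1700 = 0.9701

0.9701


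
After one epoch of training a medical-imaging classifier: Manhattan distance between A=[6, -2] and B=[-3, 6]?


d = |6+ 3| + |-2-6|
  = 9 + 8
  = 17

17


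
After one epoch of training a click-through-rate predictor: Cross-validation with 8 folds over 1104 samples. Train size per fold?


Fold size = 1104/8 = 138
Training per fold = 1104 - 138 = 966

966


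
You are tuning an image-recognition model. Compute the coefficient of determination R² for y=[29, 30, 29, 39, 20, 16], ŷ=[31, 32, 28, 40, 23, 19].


ȳ = 27.1667
SS_res = Σ(y-ŷ)² = 28
SS_tot = Σ(y-ȳ)² = 330.83
R² = 1 - SS_res/SS_tot = 1 - 0.0846 = 0.9154

0.9154


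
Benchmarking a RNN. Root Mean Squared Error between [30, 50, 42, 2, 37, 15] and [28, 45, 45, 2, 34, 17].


MSE = 51/6 = 8.5
RMSE = √(51/6) = 2.9155

2.9155


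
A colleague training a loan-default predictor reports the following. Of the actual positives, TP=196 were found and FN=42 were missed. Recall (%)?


Recall = TP/(TP+FN)
= 196/(196+42)
= 196/238 = 82.35%

82.35%


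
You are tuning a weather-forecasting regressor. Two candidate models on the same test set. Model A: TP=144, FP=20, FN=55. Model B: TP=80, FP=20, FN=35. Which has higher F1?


Model A: P=144/164=0.878, R=144/199=0.7236, F1=2PR/(P+R)=2TP/(2TP+FP+FN)=288/363=0.7934
Model B: P=80/100=0.8, R=80/115=0.6957, F1=2PR/(P+R)=2TP/(2TP+FP+FN)=160/215=0.7442
0.7934 > 0.7442 → Model A

Model A


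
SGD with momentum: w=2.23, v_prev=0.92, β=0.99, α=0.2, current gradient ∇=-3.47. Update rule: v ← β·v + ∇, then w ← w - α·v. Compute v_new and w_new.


v_new = 0.99·0.92 - 3.47 = 0.9108 - 3.47 = -2.5592
w_new = 2.23 - 0.2·-2.5592 = 2.23 + 0.51184 = 2.74184

v_new=-2.5592, w_new=2.74184


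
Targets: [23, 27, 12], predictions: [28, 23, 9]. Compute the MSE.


Squared errors: (23-28)²=25, (27-23)²=16, (12-9)²=9
Sum = 50
MSE = 50/3 = 50/3

50/3


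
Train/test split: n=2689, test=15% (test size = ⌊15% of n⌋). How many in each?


Test = ⌊2689·15/100⌋ = 403
Train = 2689 - 403 = 2286

Train: 2286, Test: 403


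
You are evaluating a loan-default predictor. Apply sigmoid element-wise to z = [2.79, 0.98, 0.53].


σ(2.79) = 1/(1+e^-2.79) = 0.9421
σ(0.98) = 1/(1+e^-0.98) = 0.7271
σ(0.53) = 1/(1+e^-0.53) = 0.6295
result = [0.9421, 0.7271, 0.6295]

[0.9421, 0.7271, 0.6295]


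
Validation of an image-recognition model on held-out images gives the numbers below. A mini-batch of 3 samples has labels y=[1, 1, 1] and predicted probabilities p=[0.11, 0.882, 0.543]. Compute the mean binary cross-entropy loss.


L[0] = -ln(0.11) = 2.2073
L[1] = -ln(0.882) = 0.1256
L[2] = -ln(0.543) = 0.6106
mean = (2.2073 + 0.1256 + 0.6106)/3 = 0.9812

0.9812


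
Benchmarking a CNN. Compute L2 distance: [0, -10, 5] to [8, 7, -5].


d = √((0-8)² + (-10-7)² + (5+ 5)²)
  = √(64 + 289 + 100)
  = √453 = 21.2838

21.2838


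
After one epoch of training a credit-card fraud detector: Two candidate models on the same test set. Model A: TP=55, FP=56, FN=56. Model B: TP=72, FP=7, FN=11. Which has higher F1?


Model A: P=55/111=0.4955, R=55/111=0.4955, F1=2PR/(P+R)=2TP/(2TP+FP+FN)=110/222=0.4955
Model B: P=72/79=0.9114, R=72/83=0.8675, F1=2PR/(P+R)=2TP/(2TP+FP+FN)=144/162=0.8889
0.4955 < 0.8889 → Model B

Model B


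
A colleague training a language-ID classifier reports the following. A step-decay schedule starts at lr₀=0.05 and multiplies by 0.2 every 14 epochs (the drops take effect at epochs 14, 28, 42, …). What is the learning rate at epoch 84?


n_drops = ⌊84/14⌋ = 6
lr = 0.05·0.2^6 = 0.05·0.000064 = 0.0000032

0.0000032


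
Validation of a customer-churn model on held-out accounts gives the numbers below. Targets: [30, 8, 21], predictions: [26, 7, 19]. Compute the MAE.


Absolute errors: |30-26|=4, |8-7|=1, |21-19|=2
Sum = 7
MAE = 7/3 = 7/3

7/3


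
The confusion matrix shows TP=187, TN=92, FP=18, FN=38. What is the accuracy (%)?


Accuracy = (TP+TN)/(TP+TN+FP+FN)
= (187+92)/(335)
= 279/335 = 83.28%

83.28%


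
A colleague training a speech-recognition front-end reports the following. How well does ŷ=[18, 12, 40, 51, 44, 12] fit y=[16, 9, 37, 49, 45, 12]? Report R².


ȳ = 28
SS_res = Σ(y-ŷ)² = 27
SS_tot = Σ(y-ȳ)² = 1572
R² = 1 - SS_res/SS_tot = 1 - 0.0172 = 0.9828

0.9828


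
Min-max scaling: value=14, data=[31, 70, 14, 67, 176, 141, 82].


min=14, max=176
(14-14)/(176-14) = 0/162 = 0.0

0.0


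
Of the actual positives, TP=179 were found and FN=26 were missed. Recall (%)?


Recall = TP/(TP+FN)
= 179/(179+26)
= 179/205 = 87.32%

87.32%


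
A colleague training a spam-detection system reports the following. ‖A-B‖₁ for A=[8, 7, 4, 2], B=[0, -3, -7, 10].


d = |8-0| + |7+ 3| + |4+ 7| + |2-10|
  = 8 + 10 + 11 + 8
  = 37

37


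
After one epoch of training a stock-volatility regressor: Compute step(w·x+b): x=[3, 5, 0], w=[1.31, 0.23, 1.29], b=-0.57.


z = (3)·(1.31) + (5)·(0.23) + (0)·(1.29) - 0.57
  = 4.51
step(z) = 1 (z≥0)

1


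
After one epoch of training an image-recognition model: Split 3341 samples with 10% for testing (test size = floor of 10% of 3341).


Test = ⌊3341·10/100⌋ = 334
Train = 3341 - 334 = 3007

Train: 3007, Test: 334


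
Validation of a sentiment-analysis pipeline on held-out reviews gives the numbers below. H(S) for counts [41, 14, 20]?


Probabilities: [41/75, 14/75, 20/75] ≈ [0.5467, 0.1867, 0.2667]
H = -((41/75)·log₂(41/75) + (14/75)·log₂(14/75) + (20/75)·log₂(20/75))
  = 1.4368 bits

1.4368 bits


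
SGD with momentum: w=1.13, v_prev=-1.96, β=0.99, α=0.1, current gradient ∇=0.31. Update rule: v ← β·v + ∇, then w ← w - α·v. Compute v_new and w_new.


v_new = 0.99·-1.96 + 0.31 = -1.9404 + 0.31 = -1.6304
w_new = 1.13 - 0.1·-1.6304 = 1.13 + 0.16304 = 1.29304

v_new=-1.6304, w_new=1.29304


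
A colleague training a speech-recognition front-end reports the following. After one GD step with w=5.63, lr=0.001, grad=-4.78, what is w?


w_new = w - α·∇
= 5.63 - 0.001·-4.78
= 5.63 + 0.00478
= 5.63478

5.63478


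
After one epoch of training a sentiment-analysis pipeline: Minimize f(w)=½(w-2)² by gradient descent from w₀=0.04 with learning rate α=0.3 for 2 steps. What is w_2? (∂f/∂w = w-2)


step 1: grad = 0.04-2 = -1.96; w = 0.04 - 0.3·(-1.96) = 0.628
step 2: grad = 0.628-2 = -1.372; w = 0.628 - 0.3·(-1.372) = 1.0396

1.0396


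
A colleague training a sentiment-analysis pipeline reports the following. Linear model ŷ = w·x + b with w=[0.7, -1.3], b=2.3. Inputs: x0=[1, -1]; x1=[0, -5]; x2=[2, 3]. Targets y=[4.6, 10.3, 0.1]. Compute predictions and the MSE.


ŷ0 = (0.7)·(1) + (-1.3)·(-1) + 2.3 = 4.3
ŷ1 = (0.7)·(0) + (-1.3)·(-5) + 2.3 = 8.8
ŷ2 = (0.7)·(2) + (-1.3)·(3) + 2.3 = -0.2
errors² = [0.09, 2.25, 0.09]
MSE = 2.4300/3 = 0.81

0.81


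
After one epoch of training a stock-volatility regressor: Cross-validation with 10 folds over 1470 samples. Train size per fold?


Fold size = 1470/10 = 147
Training per fold = 1470 - 147 = 1323

1323


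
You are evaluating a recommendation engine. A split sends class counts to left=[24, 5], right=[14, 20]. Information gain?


Parent = [38, 25], H_parent = 0.9691
H_left = 0.6632 (n=29), H_right = 0.9774 (n=34)
H_children = (29/63)·0.6632 + (34/63)·0.9774 = 0.8328
IG = 0.9691 - 0.8328 = 0.1363

0.1363


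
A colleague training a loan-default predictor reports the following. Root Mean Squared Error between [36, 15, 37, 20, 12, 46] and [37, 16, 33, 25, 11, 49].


MSE = 53/6 = 8.8333
RMSE = √(53/6) = 2.9721

2.9721


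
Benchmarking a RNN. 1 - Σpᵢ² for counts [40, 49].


Probabilities: [40/89, 49/89] ≈ [0.4494, 0.5506]
Σpᵢ² = (1600 + 2401)/89² = 4001/7921
Gini = 1 - Σpᵢ² = 1 - 4001/7921 = 0.4949

0.4949


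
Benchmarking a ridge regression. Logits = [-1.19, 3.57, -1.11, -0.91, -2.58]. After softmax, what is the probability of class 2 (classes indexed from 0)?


Exponentials: e^-1.19=0.3042, e^3.57=35.5166, e^-1.11=0.3296, e^-0.91=0.4025, e^-2.58=0.0758
Sum = 36.6287
Softmax = [0.0083, 0.9696, 0.009, 0.011, 0.0021]
p[2] = 0.3296/36.6287 = 0.009

0.009


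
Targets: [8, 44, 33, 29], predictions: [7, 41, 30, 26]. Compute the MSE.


Squared errors: (8-7)²=1, (44-41)²=9, (33-30)²=9, (29-26)²=9
Sum = 28
MSE = 28/4 = 7

7


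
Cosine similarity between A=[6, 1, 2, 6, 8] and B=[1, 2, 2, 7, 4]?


A·B = 6·1 + 1·2 + 2·2 + 6·7 + 8·4 = 86
‖A‖ = √141 = 11.8743, ‖B‖ = √74 = 8.6023
cos = 86/(√141·√74) = 86/√10434 = 0.8419

0.8419


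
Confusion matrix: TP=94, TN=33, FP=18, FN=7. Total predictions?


Total = TP + TN + FP + FN
= 94 + 33 + 18 + 7
= 152
(Predicted positive: 112, predicted negative: 40)

152


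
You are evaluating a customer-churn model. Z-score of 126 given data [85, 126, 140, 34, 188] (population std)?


μ = 114.6, σ = 52.0292
z = (126 - 114.6)/52.0292 = 0.2191

0.2191


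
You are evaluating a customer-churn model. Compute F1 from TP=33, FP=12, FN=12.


Precision = 33/45 = 0.7333
Recall = 33/45 = 0.7333
F1 = 2·P·R/(P+R) = 2·TP/(2·TP+FP+FN) = 66/(66+12+12) = 66/90 = 0.7333

0.7333


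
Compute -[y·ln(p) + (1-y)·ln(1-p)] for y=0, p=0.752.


BCE = -[y·ln(p) + (1-y)·ln(1-p)]
= -0 - 1·ln(1-0.752)
= -ln(0.248) = 1.3943

1.3943


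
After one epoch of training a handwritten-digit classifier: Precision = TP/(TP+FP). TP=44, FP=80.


Precision = TP/(TP+FP)
= 44/(44+80)
= 44/124 = 35.48%

35.48%


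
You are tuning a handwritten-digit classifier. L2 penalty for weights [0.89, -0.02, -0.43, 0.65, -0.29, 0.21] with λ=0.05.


‖w‖₂² = (0.89)² + (-0.02)² + (-0.43)² + (0.65)² + (-0.29)² + (0.21)²
     = 0.7921 + 0.0004 + 0.1849 + 0.4225 + 0.0841 + 0.0441
     = 1.5281
λ·‖w‖₂² = 0.05·1.5281 = 0.076405

0.076405


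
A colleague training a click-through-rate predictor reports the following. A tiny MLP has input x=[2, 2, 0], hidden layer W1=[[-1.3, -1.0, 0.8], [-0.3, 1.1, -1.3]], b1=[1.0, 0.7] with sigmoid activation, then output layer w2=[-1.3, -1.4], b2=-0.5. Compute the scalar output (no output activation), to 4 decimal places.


z1[0] = (-1.3)·(2) + (-1.0)·(2) + (0.8)·(0) + 1.0 = -3.6
z1[1] = (-0.3)·(2) + (1.1)·(2) + (-1.3)·(0) + 0.7 = 2.3
h = sigmoid(z1) = [0.0266, 0.9089]
output = (-1.3)·(0.0266) + (-1.4)·(0.9089) - 0.5 = -1.807

-1.807


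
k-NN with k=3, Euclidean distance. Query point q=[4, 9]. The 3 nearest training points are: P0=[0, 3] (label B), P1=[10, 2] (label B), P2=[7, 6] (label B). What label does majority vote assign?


d(q,P0) = 7.2111  (label B)
d(q,P1) = 9.2195  (label B)
d(q,P2) = 4.2426  (label B)
Votes: A=0, B=3
Majority → B

B


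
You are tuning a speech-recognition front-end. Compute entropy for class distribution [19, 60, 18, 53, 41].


Probabilities: [19/191, 60/191, 18/191, 53/191, 41/191] ≈ [0.0995, 0.3141, 0.0942, 0.2775, 0.2147]
H = -((19/191)·log₂(19/191) + (60/191)·log₂(60/191) + (18/191)·log₂(18/191) + (53/191)·log₂(53/191) + (41/191)·log₂(41/191))
  = 2.1668 bits

2.1668 bits


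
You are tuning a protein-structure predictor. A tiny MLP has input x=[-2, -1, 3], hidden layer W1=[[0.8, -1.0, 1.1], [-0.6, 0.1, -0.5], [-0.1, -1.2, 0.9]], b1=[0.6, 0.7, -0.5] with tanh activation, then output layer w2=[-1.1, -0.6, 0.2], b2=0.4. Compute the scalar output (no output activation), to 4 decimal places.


z1[0] = (0.8)·(-2) + (-1.0)·(-1) + (1.1)·(3) + 0.6 = 3.3
z1[1] = (-0.6)·(-2) + (0.1)·(-1) + (-0.5)·(3) + 0.7 = 0.3
z1[2] = (-0.1)·(-2) + (-1.2)·(-1) + (0.9)·(3) - 0.5 = 3.6
h = tanh(z1) = [0.9973, 0.2913, 0.9985]
output = (-1.1)·(0.9973) + (-0.6)·(0.2913) + (0.2)·(0.9985) + 0.4 = -0.6721

-0.6721


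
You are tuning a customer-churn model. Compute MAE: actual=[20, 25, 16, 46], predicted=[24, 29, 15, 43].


Absolute errors: |20-24|=4, |25-29|=4, |16-15|=1, |46-43|=3
Sum = 12
MAE = 12/4 = 3

3


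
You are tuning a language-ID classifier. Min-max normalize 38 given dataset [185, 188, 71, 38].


min=38, max=188
(38-38)/(188-38) = 0/150 = 0.0

0.0


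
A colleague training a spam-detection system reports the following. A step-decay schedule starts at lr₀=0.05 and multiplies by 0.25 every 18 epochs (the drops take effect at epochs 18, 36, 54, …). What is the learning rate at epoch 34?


n_drops = ⌊34/18⌋ = 1
lr = 0.05·0.25^1 = 0.05·0.25 = 0.0125

0.0125


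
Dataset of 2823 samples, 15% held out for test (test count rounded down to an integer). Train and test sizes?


Test = ⌊2823·15/100⌋ = 423
Train = 2823 - 423 = 2400

Train: 2400, Test: 423


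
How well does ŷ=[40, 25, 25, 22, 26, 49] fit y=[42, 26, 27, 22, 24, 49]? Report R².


ȳ = 31.6667
SS_res = Σ(y-ŷ)² = 13
SS_tot = Σ(y-ȳ)² = 613.33
R² = 1 - SS_res/SS_tot = 1 - 0.0212 = 0.9788

0.9788


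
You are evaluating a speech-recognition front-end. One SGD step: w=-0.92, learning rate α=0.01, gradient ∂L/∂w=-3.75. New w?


w_new = w - α·∇
= -0.92 - 0.01·-3.75
= -0.92 + 0.0375
= -0.8825

-0.8825


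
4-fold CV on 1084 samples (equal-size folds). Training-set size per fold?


Fold size = 1084/4 = 271
Training per fold = 1084 - 271 = 813

813


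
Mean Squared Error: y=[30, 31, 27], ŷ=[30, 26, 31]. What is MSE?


Squared errors: (30-30)²=0, (31-26)²=25, (27-31)²=16
Sum = 41
MSE = 41/3 = 41/3

41/3


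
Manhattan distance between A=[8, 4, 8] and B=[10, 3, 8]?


d = |8-10| + |4-3| + |8-8|
  = 2 + 1 + 0
  = 3

3


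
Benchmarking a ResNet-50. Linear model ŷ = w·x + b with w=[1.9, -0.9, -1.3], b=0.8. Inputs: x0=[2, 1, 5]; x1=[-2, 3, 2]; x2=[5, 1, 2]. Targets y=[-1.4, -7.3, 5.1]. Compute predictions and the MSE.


ŷ0 = (1.9)·(2) + (-0.9)·(1) + (-1.3)·(5) + 0.8 = -2.8
ŷ1 = (1.9)·(-2) + (-0.9)·(3) + (-1.3)·(2) + 0.8 = -8.3
ŷ2 = (1.9)·(5) + (-0.9)·(1) + (-1.3)·(2) + 0.8 = 6.8
errors² = [1.96, 1.0, 2.89]
MSE = 5.8500/3 = 1.95

1.95


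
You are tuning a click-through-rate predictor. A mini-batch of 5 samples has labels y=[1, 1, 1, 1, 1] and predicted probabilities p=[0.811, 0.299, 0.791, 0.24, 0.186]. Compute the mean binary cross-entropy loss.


L[0] = -ln(0.811) = 0.2095
L[1] = -ln(0.299) = 1.2073
L[2] = -ln(0.791) = 0.2345
L[3] = -ln(0.24) = 1.4271
L[4] = -ln(0.186) = 1.682
mean = (0.2095 + 1.2073 + 0.2345 + 1.4271 + 1.682)/5 = 0.9521

0.9521


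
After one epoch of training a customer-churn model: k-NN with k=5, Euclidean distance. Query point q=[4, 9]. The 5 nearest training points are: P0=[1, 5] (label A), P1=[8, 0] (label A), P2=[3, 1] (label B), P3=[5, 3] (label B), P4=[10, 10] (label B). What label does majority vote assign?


d(q,P0) = 5.0  (label A)
d(q,P1) = 9.8489  (label A)
d(q,P2) = 8.0623  (label B)
d(q,P3) = 6.0828  (label B)
d(q,P4) = 6.0828  (label B)
Votes: A=2, B=3
Majority → B

B


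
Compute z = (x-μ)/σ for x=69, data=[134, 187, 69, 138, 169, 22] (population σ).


μ = 119.8333, σ = 57.1764
z = (69 - 119.8333)/57.1764 = -0.8891

-0.8891


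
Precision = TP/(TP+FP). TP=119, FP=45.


Precision = TP/(TP+FP)
= 119/(119+45)
= 119/164 = 72.56%

72.56%


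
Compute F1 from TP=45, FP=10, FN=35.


Precision = 45/55 = 0.8182
Recall = 45/80 = 0.5625
F1 = 2·P·R/(P+R) = 2·TP/(2·TP+FP+FN) = 90/(90+10+35) = 90/135 = 0.6667

0.6667


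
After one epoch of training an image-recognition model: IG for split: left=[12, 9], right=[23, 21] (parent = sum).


Parent = [35, 30], H_parent = 0.9957
H_left = 0.9852 (n=21), H_right = 0.9985 (n=44)
H_children = (21/65)·0.9852 + (44/65)·0.9985 = 0.9942
IG = 0.9957 - 0.9942 = 0.0015

0.0015


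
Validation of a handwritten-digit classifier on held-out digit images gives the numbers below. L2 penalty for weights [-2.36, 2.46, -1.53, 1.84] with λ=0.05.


‖w‖₂² = (-2.36)² + (2.46)² + (-1.53)² + (1.84)²
     = 5.5696 + 6.0516 + 2.3409 + 3.3856
     = 17.3477
λ·‖w‖₂² = 0.05·17.3477 = 0.867385

0.867385


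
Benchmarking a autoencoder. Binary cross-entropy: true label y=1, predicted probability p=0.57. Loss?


BCE = -[y·ln(p) + (1-y)·ln(1-p)]
= -1·ln(0.57) - 0
= -ln(0.57) = 0.5621

0.5621


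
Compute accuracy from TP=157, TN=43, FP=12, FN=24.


Accuracy = (TP+TN)/(TP+TN+FP+FN)
= (157+43)/(236)
= 200/236 = 84.75%

84.75%


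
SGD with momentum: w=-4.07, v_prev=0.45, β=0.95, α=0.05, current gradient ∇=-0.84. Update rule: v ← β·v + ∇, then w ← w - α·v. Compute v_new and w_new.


v_new = 0.95·0.45 - 0.84 = 0.4275 - 0.84 = -0.4125
w_new = -4.07 - 0.05·-0.4125 = -4.07 + 0.020625 = -4.049375

v_new=-0.4125, w_new=-4.049375


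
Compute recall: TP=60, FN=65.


Recall = TP/(TP+FN)
= 60/(60+65)
= 60/125 = 48.0%

48.0%


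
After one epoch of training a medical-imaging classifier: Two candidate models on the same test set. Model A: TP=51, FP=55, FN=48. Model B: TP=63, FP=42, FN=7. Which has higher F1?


Model A: P=51/106=0.4811, R=51/99=0.5152, F1=2PR/(P+R)=2TP/(2TP+FP+FN)=102/205=0.4976
Model B: P=63/105=0.6, R=63/70=0.9, F1=2PR/(P+R)=2TP/(2TP+FP+FN)=126/175=0.72
0.4976 < 0.72 → Model B

Model B


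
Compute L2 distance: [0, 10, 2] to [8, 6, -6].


d = √((0-8)² + (10-6)² + (2+ 6)²)
  = √(64 + 16 + 64)
  = √144 = 12.0

12.0


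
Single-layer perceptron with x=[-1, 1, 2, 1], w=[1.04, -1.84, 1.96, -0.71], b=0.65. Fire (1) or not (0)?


z = (-1)·(1.04) + (1)·(-1.84) + (2)·(1.96) + (1)·(-0.71) + 0.65
  = 0.98
step(z) = 1 (z≥0)

1


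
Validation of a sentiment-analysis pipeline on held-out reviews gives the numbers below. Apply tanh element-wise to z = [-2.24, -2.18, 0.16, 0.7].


tanh(-2.24) = -0.9776
tanh(-2.18) = -0.9748
tanh(0.16) = 0.1586
tanh(0.7) = 0.6044
result = [-0.9776, -0.9748, 0.1586, 0.6044]

[-0.9776, -0.9748, 0.1586, 0.6044]


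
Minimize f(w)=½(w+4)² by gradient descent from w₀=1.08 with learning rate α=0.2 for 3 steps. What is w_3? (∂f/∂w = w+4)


step 1: grad = 1.08+4 = 5.08; w = 1.08 - 0.2·(5.08) = 0.064
step 2: grad = 0.064+4 = 4.064; w = 0.064 - 0.2·(4.064) = -0.7488
step 3: grad = -0.7488+4 = 3.2512; w = -0.7488 - 0.2·(3.2512) = -1.39904

-1.39904


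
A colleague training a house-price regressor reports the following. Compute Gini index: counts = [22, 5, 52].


Probabilities: [22/79, 5/79, 52/79] ≈ [0.2785, 0.0633, 0.6582]
Σpᵢ² = (484 + 25 + 2704)/79² = 3213/6241
Gini = 1 - Σpᵢ² = 1 - 3213/6241 = 0.4852

0.4852


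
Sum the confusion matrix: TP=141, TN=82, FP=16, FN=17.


Total = TP + TN + FP + FN
= 141 + 82 + 16 + 17
= 256
(Predicted positive: 157, predicted negative: 99)

256


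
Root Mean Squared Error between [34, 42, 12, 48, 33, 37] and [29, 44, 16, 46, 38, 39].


MSE = 78/6 = 13
RMSE = √(78/6) = 3.6056

3.6056


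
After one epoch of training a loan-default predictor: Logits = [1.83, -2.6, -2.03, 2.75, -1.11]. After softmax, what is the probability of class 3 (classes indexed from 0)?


Exponentials: e^1.83=6.2339, e^-2.6=0.0743, e^-2.03=0.1313, e^2.75=15.6426, e^-1.11=0.3296
Sum = 22.4117
Softmax = [0.2782, 0.0033, 0.0059, 0.698, 0.0147]
p[3] = 15.6426/22.4117 = 0.698

0.698


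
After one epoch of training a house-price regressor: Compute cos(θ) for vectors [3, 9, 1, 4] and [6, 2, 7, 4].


A·B = 3·6 + 9·2 + 1·7 + 4·4 = 59
‖A‖ = √107 = 10.3441, ‖B‖ = √105 = 10.247
cos = 59/(√107·√105) = 59/√11235 = 0.5566

0.5566


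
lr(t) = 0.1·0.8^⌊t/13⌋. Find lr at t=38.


n_drops = ⌊38/13⌋ = 2
lr = 0.1·0.8^2 = 0.1·0.64 = 0.064

0.064


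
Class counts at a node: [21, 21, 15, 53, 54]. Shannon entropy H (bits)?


Probabilities: [21/164, 21/164, 15/164, 53/164, 54/164] ≈ [0.128, 0.128, 0.0915, 0.3232, 0.3293]
H = -((21/164)·log₂(21/164) + (21/164)·log₂(21/164) + (15/164)·log₂(15/164) + (53/164)·log₂(53/164) + (54/164)·log₂(54/164))
  = 2.1294 bits

2.1294 bits


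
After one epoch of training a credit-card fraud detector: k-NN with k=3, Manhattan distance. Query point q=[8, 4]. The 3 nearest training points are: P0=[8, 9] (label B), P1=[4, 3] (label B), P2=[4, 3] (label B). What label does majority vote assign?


d(q,P0) = 5  (label B)
d(q,P1) = 5  (label B)
d(q,P2) = 5  (label B)
Votes: A=0, B=3
Majority → B

B


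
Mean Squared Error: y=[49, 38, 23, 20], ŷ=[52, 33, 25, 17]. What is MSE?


Squared errors: (49-52)²=9, (38-33)²=25, (23-25)²=4, (20-17)²=9
Sum = 47
MSE = 47/4 = 47/4

47/4


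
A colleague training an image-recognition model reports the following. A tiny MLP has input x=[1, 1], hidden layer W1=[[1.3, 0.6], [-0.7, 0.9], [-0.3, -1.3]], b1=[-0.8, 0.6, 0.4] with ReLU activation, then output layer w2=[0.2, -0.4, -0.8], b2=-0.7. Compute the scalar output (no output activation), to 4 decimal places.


z1[0] = (1.3)·(1) + (0.6)·(1) - 0.8 = 1.1
z1[1] = (-0.7)·(1) + (0.9)·(1) + 0.6 = 0.8
z1[2] = (-0.3)·(1) + (-1.3)·(1) + 0.4 = -1.2
h = ReLU(z1) = [1.1, 0.8, 0.0]
output = (0.2)·(1.1) + (-0.4)·(0.8) + (-0.8)·(0.0) - 0.7 = -0.8

-0.8


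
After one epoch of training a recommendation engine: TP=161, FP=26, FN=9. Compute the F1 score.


Precision = 161/187 = 0.861
Recall = 161/170 = 0.9471
F1 = 2·P·R/(P+R) = 2·TP/(2·TP+FP+FN) = 322/(322+26+9) = 322/357 = 0.902

0.902


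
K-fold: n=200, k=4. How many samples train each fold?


Fold size = 200/4 = 50
Training per fold = 200 - 50 = 150

150


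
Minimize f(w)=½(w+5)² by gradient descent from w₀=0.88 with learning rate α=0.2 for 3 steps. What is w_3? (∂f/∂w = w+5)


step 1: grad = 0.88+5 = 5.88; w = 0.88 - 0.2·(5.88) = -0.296
step 2: grad = -0.296+5 = 4.704; w = -0.296 - 0.2·(4.704) = -1.2368
step 3: grad = -1.2368+5 = 3.7632; w = -1.2368 - 0.2·(3.7632) = -1.98944

-1.98944


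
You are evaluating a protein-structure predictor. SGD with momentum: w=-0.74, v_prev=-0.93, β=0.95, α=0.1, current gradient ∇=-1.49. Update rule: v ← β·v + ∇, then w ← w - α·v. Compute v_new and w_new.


v_new = 0.95·-0.93 - 1.49 = -0.8835 - 1.49 = -2.3735
w_new = -0.74 - 0.1·-2.3735 = -0.74 + 0.23735 = -0.50265

v_new=-2.3735, w_new=-0.50265


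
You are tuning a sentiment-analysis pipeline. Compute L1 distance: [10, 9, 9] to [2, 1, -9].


d = |10-2| + |9-1| + |9+ 9|
  = 8 + 8 + 18
  = 34

34


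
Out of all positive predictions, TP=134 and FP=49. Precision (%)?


Precision = TP/(TP+FP)
= 134/(134+49)
= 134/183 = 73.22%

73.22%


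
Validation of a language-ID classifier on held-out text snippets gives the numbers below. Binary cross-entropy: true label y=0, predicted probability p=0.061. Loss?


BCE = -[y·ln(p) + (1-y)·ln(1-p)]
= -0 - 1·ln(1-0.061)
= -ln(0.939) = 0.0629

0.0629


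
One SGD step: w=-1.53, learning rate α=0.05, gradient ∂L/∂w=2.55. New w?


w_new = w - α·∇
= -1.53 - 0.05·2.55
= -1.53 - 0.1275
= -1.6575

-1.6575


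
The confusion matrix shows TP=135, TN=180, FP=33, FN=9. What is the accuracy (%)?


Accuracy = (TP+TN)/(TP+TN+FP+FN)
= (135+180)/(357)
= 315/357 = 88.24%

88.24%


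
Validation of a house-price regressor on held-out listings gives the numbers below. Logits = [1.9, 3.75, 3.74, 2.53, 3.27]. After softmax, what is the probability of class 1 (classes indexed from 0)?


Exponentials: e^1.9=6.6859, e^3.75=42.5211, e^3.74=42.098, e^2.53=12.5535, e^3.27=26.3113
Sum = 130.1698
Softmax = [0.0514, 0.3267, 0.3234, 0.0964, 0.2021]
p[1] = 42.5211/130.1698 = 0.3267

0.3267


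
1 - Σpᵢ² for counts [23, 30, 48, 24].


Probabilities: [23/125, 30/125, 48/125, 24/125] ≈ [0.184, 0.24, 0.384, 0.192]
Σpᵢ² = (529 + 900 + 2304 + 576)/125² = 4309/15625
Gini = 1 - Σpᵢ² = 1 - 4309/15625 = 0.7242

0.7242


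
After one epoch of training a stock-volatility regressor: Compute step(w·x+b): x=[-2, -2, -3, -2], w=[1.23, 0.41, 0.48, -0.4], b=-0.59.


z = (-2)·(1.23) + (-2)·(0.41) + (-3)·(0.48) + (-2)·(-0.4) - 0.59
  = -4.51
step(z) = 0 (z<0)

0


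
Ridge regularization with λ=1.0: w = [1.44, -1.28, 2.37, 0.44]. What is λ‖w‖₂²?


‖w‖₂² = (1.44)² + (-1.28)² + (2.37)² + (0.44)²
     = 2.0736 + 1.6384 + 5.6169 + 0.1936
     = 9.5225
λ·‖w‖₂² = 1.0·9.5225 = 9.5225

9.5225


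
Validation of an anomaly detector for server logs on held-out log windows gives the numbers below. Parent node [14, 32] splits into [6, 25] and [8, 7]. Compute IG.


Parent = [14, 32], H_parent = 0.8865
H_left = 0.7088 (n=31), H_right = 0.9968 (n=15)
H_children = (31/46)·0.7088 + (15/46)·0.9968 = 0.8027
IG = 0.8865 - 0.8027 = 0.0838

0.0838


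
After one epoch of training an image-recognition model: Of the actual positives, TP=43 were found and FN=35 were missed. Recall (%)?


Recall = TP/(TP+FN)
= 43/(43+35)
= 43/78 = 55.13%

55.13%


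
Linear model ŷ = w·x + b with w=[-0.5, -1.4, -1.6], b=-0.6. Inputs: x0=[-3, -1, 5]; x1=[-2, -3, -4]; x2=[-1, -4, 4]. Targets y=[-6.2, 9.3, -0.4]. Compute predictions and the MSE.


ŷ0 = (-0.5)·(-3) + (-1.4)·(-1) + (-1.6)·(5) - 0.6 = -5.7
ŷ1 = (-0.5)·(-2) + (-1.4)·(-3) + (-1.6)·(-4) - 0.6 = 11.0
ŷ2 = (-0.5)·(-1) + (-1.4)·(-4) + (-1.6)·(4) - 0.6 = -0.9
errors² = [0.25, 2.89, 0.25]
MSE = 3.3900/3 = 1.13

1.13


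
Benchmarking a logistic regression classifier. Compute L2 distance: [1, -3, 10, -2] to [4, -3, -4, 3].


d = √((1-4)² + (-3+ 3)² + (10+ 4)² + (-2-3)²)
  = √(9 + 0 + 196 + 25)
  = √230 = 15.1658

15.1658


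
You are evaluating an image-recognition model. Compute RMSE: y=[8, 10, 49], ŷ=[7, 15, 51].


MSE = 30/3 = 10
RMSE = √(30/3) = 3.1623

3.1623


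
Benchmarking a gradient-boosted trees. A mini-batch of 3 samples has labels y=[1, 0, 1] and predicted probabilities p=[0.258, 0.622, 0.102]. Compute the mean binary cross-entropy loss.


L[0] = -ln(0.258) = 1.3548
L[1] = -ln(1-0.622) = -ln(0.378) = 0.9729
L[2] = -ln(0.102) = 2.2828
mean = (1.3548 + 0.9729 + 2.2828)/3 = 1.5368

1.5368


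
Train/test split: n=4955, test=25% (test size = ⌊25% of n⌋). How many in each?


Test = ⌊4955·25/100⌋ = 1238
Train = 4955 - 1238 = 3717

Train: 3717, Test: 1238


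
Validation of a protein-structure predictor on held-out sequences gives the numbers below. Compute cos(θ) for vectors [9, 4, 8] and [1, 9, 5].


A·B = 9·1 + 4·9 + 8·5 = 85
‖A‖ = √161 = 12.6886, ‖B‖ = √107 = 10.3441
cos = 85/(√161·√107) = 85/√17227 = 0.6476

0.6476


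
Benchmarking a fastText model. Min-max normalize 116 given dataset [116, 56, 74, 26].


min=26, max=116
(116-26)/(116-26) = 90/90 = 1.0

1.0


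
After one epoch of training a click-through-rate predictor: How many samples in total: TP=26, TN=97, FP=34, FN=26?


Total = TP + TN + FP + FN
= 26 + 97 + 34 + 26
= 183
(Predicted positive: 60, predicted negative: 123)

183


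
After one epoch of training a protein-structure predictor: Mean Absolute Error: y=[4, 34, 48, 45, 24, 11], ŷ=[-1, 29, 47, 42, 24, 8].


Absolute errors: |4+ 1|=5, |34-29|=5, |48-47|=1, |45-42|=3, |24-24|=0, |11-8|=3
Sum = 17
MAE = 17/6 = 17/6

17/6


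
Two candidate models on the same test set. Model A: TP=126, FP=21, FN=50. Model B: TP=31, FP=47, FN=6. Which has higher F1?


Model A: P=126/147=0.8571, R=126/176=0.7159, F1=2PR/(P+R)=2TP/(2TP+FP+FN)=252/323=0.7802
Model B: P=31/78=0.3974, R=31/37=0.8378, F1=2PR/(P+R)=2TP/(2TP+FP+FN)=62/115=0.5391
0.7802 > 0.5391 → Model A

Model A


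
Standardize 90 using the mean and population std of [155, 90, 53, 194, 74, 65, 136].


μ = 109.5714, σ = 48.8814
z = (90 - 109.5714)/48.8814 = -0.4004

-0.4004


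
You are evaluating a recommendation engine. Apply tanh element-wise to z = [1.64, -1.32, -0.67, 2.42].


tanh(1.64) = 0.9275
tanh(-1.32) = -0.8668
tanh(-0.67) = -0.585
tanh(2.42) = 0.9843
result = [0.9275, -0.8668, -0.585, 0.9843]

[0.9275, -0.8668, -0.585, 0.9843]


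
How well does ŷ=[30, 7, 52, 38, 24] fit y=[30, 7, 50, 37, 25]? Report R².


ȳ = 29.8
SS_res = Σ(y-ŷ)² = 6
SS_tot = Σ(y-ȳ)² = 1002.8
R² = 1 - SS_res/SS_tot = 1 - 0.006 = 0.994

0.994


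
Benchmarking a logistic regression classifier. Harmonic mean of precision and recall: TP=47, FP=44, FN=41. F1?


Precision = 47/91 = 0.5165
Recall = 47/88 = 0.5341
F1 = 2·P·R/(P+R) = 2·TP/(2·TP+FP+FN) = 94/(94+44+41) = 94/179 = 0.5251

0.5251


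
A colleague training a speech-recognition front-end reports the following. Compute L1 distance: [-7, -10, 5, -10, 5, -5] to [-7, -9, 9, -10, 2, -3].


d = |-7+ 7| + |-10+ 9| + |5-9| + |-10+ 10| + |5-2| + |-5+ 3|
  = 0 + 1 + 4 + 0 + 3 + 2
  = 10

10


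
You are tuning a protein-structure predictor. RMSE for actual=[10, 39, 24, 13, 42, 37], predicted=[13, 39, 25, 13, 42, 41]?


MSE = 26/6 = 4.3333
RMSE = √(26/6) = 2.0817

2.0817


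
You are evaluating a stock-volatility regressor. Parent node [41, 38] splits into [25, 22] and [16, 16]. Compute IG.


Parent = [41, 38], H_parent = 0.999
H_left = 0.9971 (n=47), H_right = 1 (n=32)
H_children = (47/79)·0.9971 + (32/79)·1 = 0.9983
IG = 0.999 - 0.9983 = 0.0007

0.0007


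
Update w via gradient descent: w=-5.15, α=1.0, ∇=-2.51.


w_new = w - α·∇
= -5.15 - 1.0·-2.51
= -5.15 + 2.51
= -2.64

-2.64


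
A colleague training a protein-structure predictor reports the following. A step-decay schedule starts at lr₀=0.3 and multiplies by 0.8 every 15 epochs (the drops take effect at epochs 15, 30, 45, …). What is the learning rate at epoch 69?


n_drops = ⌊69/15⌋ = 4
lr = 0.3·0.8^4 = 0.3·0.4096 = 0.12288

0.12288


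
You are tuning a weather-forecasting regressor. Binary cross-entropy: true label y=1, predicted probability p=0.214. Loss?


BCE = -[y·ln(p) + (1-y)·ln(1-p)]
= -1·ln(0.214) - 0
= -ln(0.214) = 1.5418

1.5418


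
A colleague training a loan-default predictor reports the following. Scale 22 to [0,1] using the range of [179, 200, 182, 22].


min=22, max=200
(22-22)/(200-22) = 0/178 = 0.0

0.0


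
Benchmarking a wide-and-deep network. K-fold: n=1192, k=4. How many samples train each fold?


Fold size = 1192/4 = 298
Training per fold = 1192 - 298 = 894

894
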